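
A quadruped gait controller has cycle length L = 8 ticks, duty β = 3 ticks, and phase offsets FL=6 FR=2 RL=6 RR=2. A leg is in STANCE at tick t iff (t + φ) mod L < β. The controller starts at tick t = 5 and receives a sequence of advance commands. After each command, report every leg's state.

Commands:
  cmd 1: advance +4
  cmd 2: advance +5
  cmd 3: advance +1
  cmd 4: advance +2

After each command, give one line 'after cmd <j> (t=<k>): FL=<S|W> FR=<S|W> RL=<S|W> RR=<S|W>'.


after cmd 1 (t=9): FL=W FR=W RL=W RR=W
after cmd 2 (t=14): FL=W FR=S RL=W RR=S
after cmd 3 (t=15): FL=W FR=S RL=W RR=S
after cmd 4 (t=17): FL=W FR=W RL=W RR=W

start t=5: FL=W FR=W RL=W RR=W
cmd 1: advance +4 → t=9, phase=(7,3,7,3) → FL=W FR=W RL=W RR=W
cmd 2: advance +5 → t=14, phase=(4,0,4,0) → FL=W FR=S RL=W RR=S
cmd 3: advance +1 → t=15, phase=(5,1,5,1) → FL=W FR=S RL=W RR=S
cmd 4: advance +2 → t=17, phase=(7,3,7,3) → FL=W FR=W RL=W RR=W


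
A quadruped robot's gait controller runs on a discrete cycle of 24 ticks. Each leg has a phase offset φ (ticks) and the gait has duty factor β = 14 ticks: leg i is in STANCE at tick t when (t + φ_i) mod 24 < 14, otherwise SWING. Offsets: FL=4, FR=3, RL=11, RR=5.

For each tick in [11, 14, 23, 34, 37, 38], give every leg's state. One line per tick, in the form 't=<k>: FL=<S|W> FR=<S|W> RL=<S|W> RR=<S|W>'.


t=11: FL=W FR=W RL=W RR=W
t=14: FL=W FR=W RL=S RR=W
t=23: FL=S FR=S RL=S RR=S
t=34: FL=W FR=S RL=W RR=W
t=37: FL=W FR=W RL=S RR=W
t=38: FL=W FR=W RL=S RR=W

t=11: phase=(15,14,22,16) vs β=14 → FL=W FR=W RL=W RR=W
t=14: phase=(18,17,1,19) vs β=14 → FL=W FR=W RL=S RR=W
t=23: phase=(3,2,10,4) vs β=14 → FL=S FR=S RL=S RR=S
t=34: phase=(14,13,21,15) vs β=14 → FL=W FR=S RL=W RR=W
t=37: phase=(17,16,0,18) vs β=14 → FL=W FR=W RL=S RR=W
t=38: phase=(18,17,1,19) vs β=14 → FL=W FR=W RL=S RR=W


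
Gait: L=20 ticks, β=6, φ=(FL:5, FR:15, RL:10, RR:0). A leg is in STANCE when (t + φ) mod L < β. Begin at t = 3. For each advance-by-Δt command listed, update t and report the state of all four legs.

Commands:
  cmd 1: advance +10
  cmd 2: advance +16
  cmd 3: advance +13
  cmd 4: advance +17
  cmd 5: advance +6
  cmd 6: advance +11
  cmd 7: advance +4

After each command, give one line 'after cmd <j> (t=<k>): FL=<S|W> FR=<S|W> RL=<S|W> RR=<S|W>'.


start t=3: FL=W FR=W RL=W RR=S
cmd 1: advance +10 → t=13, phase=(18,8,3,13) → FL=W FR=W RL=S RR=W
cmd 2: advance +16 → t=29, phase=(14,4,19,9) → FL=W FR=S RL=W RR=W
cmd 3: advance +13 → t=42, phase=(7,17,12,2) → FL=W FR=W RL=W RR=S
cmd 4: advance +17 → t=59, phase=(4,14,9,19) → FL=S FR=W RL=W RR=W
cmd 5: advance +6 → t=65, phase=(10,0,15,5) → FL=W FR=S RL=W RR=S
cmd 6: advance +11 → t=76, phase=(1,11,6,16) → FL=S FR=W RL=W RR=W
cmd 7: advance +4 → t=80, phase=(5,15,10,0) → FL=S FR=W RL=W RR=S

after cmd 1 (t=13): FL=W FR=W RL=S RR=W
after cmd 2 (t=29): FL=W FR=S RL=W RR=W
after cmd 3 (t=42): FL=W FR=W RL=W RR=S
after cmd 4 (t=59): FL=S FR=W RL=W RR=W
after cmd 5 (t=65): FL=W FR=S RL=W RR=S
after cmd 6 (t=76): FL=S FR=W RL=W RR=W
after cmd 7 (t=80): FL=S FR=W RL=W RR=S


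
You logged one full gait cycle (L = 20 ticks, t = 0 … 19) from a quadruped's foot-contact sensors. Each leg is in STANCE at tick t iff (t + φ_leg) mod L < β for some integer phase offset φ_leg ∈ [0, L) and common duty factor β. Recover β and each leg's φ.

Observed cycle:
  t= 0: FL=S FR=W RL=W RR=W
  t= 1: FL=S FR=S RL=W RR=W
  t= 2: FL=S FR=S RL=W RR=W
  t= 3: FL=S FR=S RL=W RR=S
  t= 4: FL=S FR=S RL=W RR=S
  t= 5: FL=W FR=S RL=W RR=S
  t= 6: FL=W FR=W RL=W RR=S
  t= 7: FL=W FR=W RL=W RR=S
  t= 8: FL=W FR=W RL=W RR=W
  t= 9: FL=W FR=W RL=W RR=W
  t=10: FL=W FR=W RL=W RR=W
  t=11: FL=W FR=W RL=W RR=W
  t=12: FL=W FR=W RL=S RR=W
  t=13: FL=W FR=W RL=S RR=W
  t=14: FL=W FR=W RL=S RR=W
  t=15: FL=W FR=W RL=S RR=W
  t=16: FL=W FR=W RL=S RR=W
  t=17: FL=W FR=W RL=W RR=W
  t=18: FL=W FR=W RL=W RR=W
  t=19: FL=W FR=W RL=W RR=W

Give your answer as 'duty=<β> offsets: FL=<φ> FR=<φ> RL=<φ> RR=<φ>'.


duty β = stance ticks per leg = 5
FL: stance ticks = 5; W→S at t=0 → φ=0
FR: stance ticks = 5; W→S at t=1 → φ=19
RL: stance ticks = 5; W→S at t=12 → φ=8
RR: stance ticks = 5; W→S at t=3 → φ=17

duty=5 offsets: FL=0 FR=19 RL=8 RR=17


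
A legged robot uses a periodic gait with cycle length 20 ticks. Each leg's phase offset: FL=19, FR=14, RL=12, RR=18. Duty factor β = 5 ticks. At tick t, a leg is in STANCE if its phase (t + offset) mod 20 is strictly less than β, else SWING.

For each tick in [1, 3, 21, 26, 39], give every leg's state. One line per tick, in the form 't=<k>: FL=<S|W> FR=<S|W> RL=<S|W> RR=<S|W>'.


t=1: phase=(0,15,13,19) vs β=5 → FL=S FR=W RL=W RR=W
t=3: phase=(2,17,15,1) vs β=5 → FL=S FR=W RL=W RR=S
t=21: phase=(0,15,13,19) vs β=5 → FL=S FR=W RL=W RR=W
t=26: phase=(5,0,18,4) vs β=5 → FL=W FR=S RL=W RR=S
t=39: phase=(18,13,11,17) vs β=5 → FL=W FR=W RL=W RR=W

t=1: FL=S FR=W RL=W RR=W
t=3: FL=S FR=W RL=W RR=S
t=21: FL=S FR=W RL=W RR=W
t=26: FL=W FR=S RL=W RR=S
t=39: FL=W FR=W RL=W RR=W


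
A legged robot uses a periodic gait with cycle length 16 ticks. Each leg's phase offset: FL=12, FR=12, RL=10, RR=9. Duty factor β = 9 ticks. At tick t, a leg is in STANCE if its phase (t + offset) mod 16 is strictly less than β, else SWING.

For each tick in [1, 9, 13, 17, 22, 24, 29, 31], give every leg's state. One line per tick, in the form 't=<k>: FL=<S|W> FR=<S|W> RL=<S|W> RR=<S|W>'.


t=1: FL=W FR=W RL=W RR=W
t=9: FL=S FR=S RL=S RR=S
t=13: FL=W FR=W RL=S RR=S
t=17: FL=W FR=W RL=W RR=W
t=22: FL=S FR=S RL=S RR=W
t=24: FL=S FR=S RL=S RR=S
t=29: FL=W FR=W RL=S RR=S
t=31: FL=W FR=W RL=W RR=S

t=1: phase=(13,13,11,10) vs β=9 → FL=W FR=W RL=W RR=W
t=9: phase=(5,5,3,2) vs β=9 → FL=S FR=S RL=S RR=S
t=13: phase=(9,9,7,6) vs β=9 → FL=W FR=W RL=S RR=S
t=17: phase=(13,13,11,10) vs β=9 → FL=W FR=W RL=W RR=W
t=22: phase=(2,2,0,15) vs β=9 → FL=S FR=S RL=S RR=W
t=24: phase=(4,4,2,1) vs β=9 → FL=S FR=S RL=S RR=S
t=29: phase=(9,9,7,6) vs β=9 → FL=W FR=W RL=S RR=S
t=31: phase=(11,11,9,8) vs β=9 → FL=W FR=W RL=W RR=S


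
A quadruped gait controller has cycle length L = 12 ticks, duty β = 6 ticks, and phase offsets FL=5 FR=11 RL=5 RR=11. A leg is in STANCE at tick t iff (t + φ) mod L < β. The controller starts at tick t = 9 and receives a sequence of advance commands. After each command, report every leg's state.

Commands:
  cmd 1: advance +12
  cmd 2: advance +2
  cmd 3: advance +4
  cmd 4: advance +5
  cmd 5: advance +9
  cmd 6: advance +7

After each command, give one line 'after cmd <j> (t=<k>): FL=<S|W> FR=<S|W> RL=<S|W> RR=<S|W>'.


after cmd 1 (t=21): FL=S FR=W RL=S RR=W
after cmd 2 (t=23): FL=S FR=W RL=S RR=W
after cmd 3 (t=27): FL=W FR=S RL=W RR=S
after cmd 4 (t=32): FL=S FR=W RL=S RR=W
after cmd 5 (t=41): FL=W FR=S RL=W RR=S
after cmd 6 (t=48): FL=S FR=W RL=S RR=W

start t=9: FL=S FR=W RL=S RR=W
cmd 1: advance +12 → t=21, phase=(2,8,2,8) → FL=S FR=W RL=S RR=W
cmd 2: advance +2 → t=23, phase=(4,10,4,10) → FL=S FR=W RL=S RR=W
cmd 3: advance +4 → t=27, phase=(8,2,8,2) → FL=W FR=S RL=W RR=S
cmd 4: advance +5 → t=32, phase=(1,7,1,7) → FL=S FR=W RL=S RR=W
cmd 5: advance +9 → t=41, phase=(10,4,10,4) → FL=W FR=S RL=W RR=S
cmd 6: advance +7 → t=48, phase=(5,11,5,11) → FL=S FR=W RL=S RR=W


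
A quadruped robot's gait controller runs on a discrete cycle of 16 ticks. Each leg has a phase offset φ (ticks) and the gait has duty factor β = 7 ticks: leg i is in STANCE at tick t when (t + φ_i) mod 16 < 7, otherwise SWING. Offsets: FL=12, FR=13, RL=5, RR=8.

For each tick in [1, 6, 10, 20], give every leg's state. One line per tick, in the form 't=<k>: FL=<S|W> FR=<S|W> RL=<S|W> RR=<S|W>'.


t=1: phase=(13,14,6,9) vs β=7 → FL=W FR=W RL=S RR=W
t=6: phase=(2,3,11,14) vs β=7 → FL=S FR=S RL=W RR=W
t=10: phase=(6,7,15,2) vs β=7 → FL=S FR=W RL=W RR=S
t=20: phase=(0,1,9,12) vs β=7 → FL=S FR=S RL=W RR=W

t=1: FL=W FR=W RL=S RR=W
t=6: FL=S FR=S RL=W RR=W
t=10: FL=S FR=W RL=W RR=S
t=20: FL=S FR=S RL=W RR=W


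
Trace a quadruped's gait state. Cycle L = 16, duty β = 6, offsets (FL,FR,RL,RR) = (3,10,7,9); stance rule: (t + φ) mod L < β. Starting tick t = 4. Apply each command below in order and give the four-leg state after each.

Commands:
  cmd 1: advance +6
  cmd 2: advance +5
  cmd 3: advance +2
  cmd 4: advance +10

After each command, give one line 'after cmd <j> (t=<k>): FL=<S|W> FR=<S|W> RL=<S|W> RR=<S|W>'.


start t=4: FL=W FR=W RL=W RR=W
cmd 1: advance +6 → t=10, phase=(13,4,1,3) → FL=W FR=S RL=S RR=S
cmd 2: advance +5 → t=15, phase=(2,9,6,8) → FL=S FR=W RL=W RR=W
cmd 3: advance +2 → t=17, phase=(4,11,8,10) → FL=S FR=W RL=W RR=W
cmd 4: advance +10 → t=27, phase=(14,5,2,4) → FL=W FR=S RL=S RR=S

after cmd 1 (t=10): FL=W FR=S RL=S RR=S
after cmd 2 (t=15): FL=S FR=W RL=W RR=W
after cmd 3 (t=17): FL=S FR=W RL=W RR=W
after cmd 4 (t=27): FL=W FR=S RL=S RR=S


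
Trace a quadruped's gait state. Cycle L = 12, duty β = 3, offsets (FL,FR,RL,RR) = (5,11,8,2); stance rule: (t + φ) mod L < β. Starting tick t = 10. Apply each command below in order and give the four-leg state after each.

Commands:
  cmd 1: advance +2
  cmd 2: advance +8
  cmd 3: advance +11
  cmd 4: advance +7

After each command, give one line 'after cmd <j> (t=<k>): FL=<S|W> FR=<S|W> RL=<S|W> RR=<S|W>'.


after cmd 1 (t=12): FL=W FR=W RL=W RR=S
after cmd 2 (t=20): FL=S FR=W RL=W RR=W
after cmd 3 (t=31): FL=S FR=W RL=W RR=W
after cmd 4 (t=38): FL=W FR=S RL=W RR=W

start t=10: FL=W FR=W RL=W RR=S
cmd 1: advance +2 → t=12, phase=(5,11,8,2) → FL=W FR=W RL=W RR=S
cmd 2: advance +8 → t=20, phase=(1,7,4,10) → FL=S FR=W RL=W RR=W
cmd 3: advance +11 → t=31, phase=(0,6,3,9) → FL=S FR=W RL=W RR=W
cmd 4: advance +7 → t=38, phase=(7,1,10,4) → FL=W FR=S RL=W RR=W


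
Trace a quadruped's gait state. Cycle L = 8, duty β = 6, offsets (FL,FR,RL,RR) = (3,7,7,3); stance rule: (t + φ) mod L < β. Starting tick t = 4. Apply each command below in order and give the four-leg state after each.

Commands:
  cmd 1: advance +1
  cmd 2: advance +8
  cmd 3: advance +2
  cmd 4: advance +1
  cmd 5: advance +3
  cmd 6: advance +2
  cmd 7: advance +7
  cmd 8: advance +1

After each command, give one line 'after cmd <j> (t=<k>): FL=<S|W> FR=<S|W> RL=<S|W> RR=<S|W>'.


start t=4: FL=W FR=S RL=S RR=W
cmd 1: advance +1 → t=5, phase=(0,4,4,0) → FL=S FR=S RL=S RR=S
cmd 2: advance +8 → t=13, phase=(0,4,4,0) → FL=S FR=S RL=S RR=S
cmd 3: advance +2 → t=15, phase=(2,6,6,2) → FL=S FR=W RL=W RR=S
cmd 4: advance +1 → t=16, phase=(3,7,7,3) → FL=S FR=W RL=W RR=S
cmd 5: advance +3 → t=19, phase=(6,2,2,6) → FL=W FR=S RL=S RR=W
cmd 6: advance +2 → t=21, phase=(0,4,4,0) → FL=S FR=S RL=S RR=S
cmd 7: advance +7 → t=28, phase=(7,3,3,7) → FL=W FR=S RL=S RR=W
cmd 8: advance +1 → t=29, phase=(0,4,4,0) → FL=S FR=S RL=S RR=S

after cmd 1 (t=5): FL=S FR=S RL=S RR=S
after cmd 2 (t=13): FL=S FR=S RL=S RR=S
after cmd 3 (t=15): FL=S FR=W RL=W RR=S
after cmd 4 (t=16): FL=S FR=W RL=W RR=S
after cmd 5 (t=19): FL=W FR=S RL=S RR=W
after cmd 6 (t=21): FL=S FR=S RL=S RR=S
after cmd 7 (t=28): FL=W FR=S RL=S RR=W
after cmd 8 (t=29): FL=S FR=S RL=S RR=S


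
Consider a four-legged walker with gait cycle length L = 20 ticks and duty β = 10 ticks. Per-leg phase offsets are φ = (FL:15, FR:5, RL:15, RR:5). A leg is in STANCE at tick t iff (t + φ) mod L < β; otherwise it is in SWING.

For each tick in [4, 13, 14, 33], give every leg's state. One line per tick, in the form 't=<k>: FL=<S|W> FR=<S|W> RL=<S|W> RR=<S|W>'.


t=4: FL=W FR=S RL=W RR=S
t=13: FL=S FR=W RL=S RR=W
t=14: FL=S FR=W RL=S RR=W
t=33: FL=S FR=W RL=S RR=W

t=4: phase=(19,9,19,9) vs β=10 → FL=W FR=S RL=W RR=S
t=13: phase=(8,18,8,18) vs β=10 → FL=S FR=W RL=S RR=W
t=14: phase=(9,19,9,19) vs β=10 → FL=S FR=W RL=S RR=W
t=33: phase=(8,18,8,18) vs β=10 → FL=S FR=W RL=S RR=W


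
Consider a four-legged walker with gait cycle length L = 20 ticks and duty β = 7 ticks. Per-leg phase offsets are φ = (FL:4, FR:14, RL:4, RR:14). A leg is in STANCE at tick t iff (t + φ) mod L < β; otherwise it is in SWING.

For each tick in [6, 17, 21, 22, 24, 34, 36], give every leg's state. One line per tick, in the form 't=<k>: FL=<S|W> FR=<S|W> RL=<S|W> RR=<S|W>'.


t=6: FL=W FR=S RL=W RR=S
t=17: FL=S FR=W RL=S RR=W
t=21: FL=S FR=W RL=S RR=W
t=22: FL=S FR=W RL=S RR=W
t=24: FL=W FR=W RL=W RR=W
t=34: FL=W FR=W RL=W RR=W
t=36: FL=S FR=W RL=S RR=W

t=6: phase=(10,0,10,0) vs β=7 → FL=W FR=S RL=W RR=S
t=17: phase=(1,11,1,11) vs β=7 → FL=S FR=W RL=S RR=W
t=21: phase=(5,15,5,15) vs β=7 → FL=S FR=W RL=S RR=W
t=22: phase=(6,16,6,16) vs β=7 → FL=S FR=W RL=S RR=W
t=24: phase=(8,18,8,18) vs β=7 → FL=W FR=W RL=W RR=W
t=34: phase=(18,8,18,8) vs β=7 → FL=W FR=W RL=W RR=W
t=36: phase=(0,10,0,10) vs β=7 → FL=S FR=W RL=S RR=W


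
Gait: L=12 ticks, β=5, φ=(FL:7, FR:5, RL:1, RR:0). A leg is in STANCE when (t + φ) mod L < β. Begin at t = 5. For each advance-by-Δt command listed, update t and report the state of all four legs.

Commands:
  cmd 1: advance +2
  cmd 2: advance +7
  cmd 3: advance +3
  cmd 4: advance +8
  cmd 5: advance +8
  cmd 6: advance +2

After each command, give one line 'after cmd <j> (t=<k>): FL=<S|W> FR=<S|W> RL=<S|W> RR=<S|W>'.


after cmd 1 (t=7): FL=S FR=S RL=W RR=W
after cmd 2 (t=14): FL=W FR=W RL=S RR=S
after cmd 3 (t=17): FL=S FR=W RL=W RR=W
after cmd 4 (t=25): FL=W FR=W RL=S RR=S
after cmd 5 (t=33): FL=S FR=S RL=W RR=W
after cmd 6 (t=35): FL=W FR=S RL=S RR=W

start t=5: FL=S FR=W RL=W RR=W
cmd 1: advance +2 → t=7, phase=(2,0,8,7) → FL=S FR=S RL=W RR=W
cmd 2: advance +7 → t=14, phase=(9,7,3,2) → FL=W FR=W RL=S RR=S
cmd 3: advance +3 → t=17, phase=(0,10,6,5) → FL=S FR=W RL=W RR=W
cmd 4: advance +8 → t=25, phase=(8,6,2,1) → FL=W FR=W RL=S RR=S
cmd 5: advance +8 → t=33, phase=(4,2,10,9) → FL=S FR=S RL=W RR=W
cmd 6: advance +2 → t=35, phase=(6,4,0,11) → FL=W FR=S RL=S RR=W


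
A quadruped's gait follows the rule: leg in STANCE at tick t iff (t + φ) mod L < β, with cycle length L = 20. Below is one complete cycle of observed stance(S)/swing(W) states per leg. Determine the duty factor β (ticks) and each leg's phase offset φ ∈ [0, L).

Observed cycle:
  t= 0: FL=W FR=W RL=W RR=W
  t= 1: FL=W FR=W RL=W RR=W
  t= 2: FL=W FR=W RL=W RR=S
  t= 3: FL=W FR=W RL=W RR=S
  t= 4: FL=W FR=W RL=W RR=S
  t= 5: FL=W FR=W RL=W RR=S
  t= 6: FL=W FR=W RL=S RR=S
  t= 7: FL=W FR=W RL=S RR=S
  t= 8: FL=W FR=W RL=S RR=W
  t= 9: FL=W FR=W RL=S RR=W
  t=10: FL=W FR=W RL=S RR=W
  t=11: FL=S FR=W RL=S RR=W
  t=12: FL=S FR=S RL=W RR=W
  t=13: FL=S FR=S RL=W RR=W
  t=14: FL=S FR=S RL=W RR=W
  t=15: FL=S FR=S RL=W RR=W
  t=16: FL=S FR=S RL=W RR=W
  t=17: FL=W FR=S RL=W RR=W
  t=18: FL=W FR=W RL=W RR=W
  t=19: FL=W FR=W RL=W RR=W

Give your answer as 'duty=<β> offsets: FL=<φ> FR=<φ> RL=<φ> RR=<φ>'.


duty=6 offsets: FL=9 FR=8 RL=14 RR=18

duty β = stance ticks per leg = 6
FL: stance ticks = 6; W→S at t=11 → φ=9
FR: stance ticks = 6; W→S at t=12 → φ=8
RL: stance ticks = 6; W→S at t=6 → φ=14
RR: stance ticks = 6; W→S at t=2 → φ=18


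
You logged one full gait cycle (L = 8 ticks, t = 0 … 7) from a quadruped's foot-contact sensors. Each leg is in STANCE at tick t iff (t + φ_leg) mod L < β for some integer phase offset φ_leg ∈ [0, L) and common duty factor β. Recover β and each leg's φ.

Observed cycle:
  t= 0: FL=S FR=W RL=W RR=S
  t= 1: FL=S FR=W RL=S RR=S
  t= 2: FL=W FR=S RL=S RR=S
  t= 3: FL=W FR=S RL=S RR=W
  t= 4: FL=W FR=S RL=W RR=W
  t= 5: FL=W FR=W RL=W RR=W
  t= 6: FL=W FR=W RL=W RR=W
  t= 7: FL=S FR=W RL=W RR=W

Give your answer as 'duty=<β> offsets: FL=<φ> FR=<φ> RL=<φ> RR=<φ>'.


duty=3 offsets: FL=1 FR=6 RL=7 RR=0

duty β = stance ticks per leg = 3
FL: stance ticks = 3; W→S at t=7 → φ=1
FR: stance ticks = 3; W→S at t=2 → φ=6
RL: stance ticks = 3; W→S at t=1 → φ=7
RR: stance ticks = 3; W→S at t=0 → φ=0


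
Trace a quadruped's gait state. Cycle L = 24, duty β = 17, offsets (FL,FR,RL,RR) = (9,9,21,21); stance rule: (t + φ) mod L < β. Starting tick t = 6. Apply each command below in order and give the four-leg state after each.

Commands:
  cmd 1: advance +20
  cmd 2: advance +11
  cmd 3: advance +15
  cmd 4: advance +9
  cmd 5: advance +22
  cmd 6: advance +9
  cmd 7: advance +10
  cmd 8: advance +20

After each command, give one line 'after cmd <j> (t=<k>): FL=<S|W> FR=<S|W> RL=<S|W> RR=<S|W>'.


start t=6: FL=S FR=S RL=S RR=S
cmd 1: advance +20 → t=26, phase=(11,11,23,23) → FL=S FR=S RL=W RR=W
cmd 2: advance +11 → t=37, phase=(22,22,10,10) → FL=W FR=W RL=S RR=S
cmd 3: advance +15 → t=52, phase=(13,13,1,1) → FL=S FR=S RL=S RR=S
cmd 4: advance +9 → t=61, phase=(22,22,10,10) → FL=W FR=W RL=S RR=S
cmd 5: advance +22 → t=83, phase=(20,20,8,8) → FL=W FR=W RL=S RR=S
cmd 6: advance +9 → t=92, phase=(5,5,17,17) → FL=S FR=S RL=W RR=W
cmd 7: advance +10 → t=102, phase=(15,15,3,3) → FL=S FR=S RL=S RR=S
cmd 8: advance +20 → t=122, phase=(11,11,23,23) → FL=S FR=S RL=W RR=W

after cmd 1 (t=26): FL=S FR=S RL=W RR=W
after cmd 2 (t=37): FL=W FR=W RL=S RR=S
after cmd 3 (t=52): FL=S FR=S RL=S RR=S
after cmd 4 (t=61): FL=W FR=W RL=S RR=S
after cmd 5 (t=83): FL=W FR=W RL=S RR=S
after cmd 6 (t=92): FL=S FR=S RL=W RR=W
after cmd 7 (t=102): FL=S FR=S RL=S RR=S
after cmd 8 (t=122): FL=S FR=S RL=W RR=W


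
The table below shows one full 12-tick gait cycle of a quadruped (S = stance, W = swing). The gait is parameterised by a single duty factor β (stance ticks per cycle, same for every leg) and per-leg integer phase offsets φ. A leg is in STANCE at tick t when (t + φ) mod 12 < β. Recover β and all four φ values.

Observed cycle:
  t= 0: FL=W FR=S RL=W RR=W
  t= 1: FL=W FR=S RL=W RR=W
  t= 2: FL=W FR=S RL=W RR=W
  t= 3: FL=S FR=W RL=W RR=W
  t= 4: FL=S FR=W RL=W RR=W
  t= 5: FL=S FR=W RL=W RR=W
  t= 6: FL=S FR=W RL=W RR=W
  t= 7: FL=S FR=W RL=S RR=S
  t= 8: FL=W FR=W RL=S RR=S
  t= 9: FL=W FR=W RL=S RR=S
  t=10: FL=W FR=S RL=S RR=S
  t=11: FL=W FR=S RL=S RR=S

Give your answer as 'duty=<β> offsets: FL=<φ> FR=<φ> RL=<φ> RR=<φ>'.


duty=5 offsets: FL=9 FR=2 RL=5 RR=5

duty β = stance ticks per leg = 5
FL: stance ticks = 5; W→S at t=3 → φ=9
FR: stance ticks = 5; W→S at t=10 → φ=2
RL: stance ticks = 5; W→S at t=7 → φ=5
RR: stance ticks = 5; W→S at t=7 → φ=5


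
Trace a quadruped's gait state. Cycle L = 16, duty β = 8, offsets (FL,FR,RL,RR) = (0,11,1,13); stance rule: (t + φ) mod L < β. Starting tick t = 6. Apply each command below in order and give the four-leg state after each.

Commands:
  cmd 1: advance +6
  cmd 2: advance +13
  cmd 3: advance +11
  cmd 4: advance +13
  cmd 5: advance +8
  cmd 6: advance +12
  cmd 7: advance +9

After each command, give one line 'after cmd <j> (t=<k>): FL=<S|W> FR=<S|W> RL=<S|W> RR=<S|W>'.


after cmd 1 (t=12): FL=W FR=S RL=W RR=W
after cmd 2 (t=25): FL=W FR=S RL=W RR=S
after cmd 3 (t=36): FL=S FR=W RL=S RR=S
after cmd 4 (t=49): FL=S FR=W RL=S RR=W
after cmd 5 (t=57): FL=W FR=S RL=W RR=S
after cmd 6 (t=69): FL=S FR=S RL=S RR=S
after cmd 7 (t=78): FL=W FR=W RL=W RR=W

start t=6: FL=S FR=S RL=S RR=S
cmd 1: advance +6 → t=12, phase=(12,7,13,9) → FL=W FR=S RL=W RR=W
cmd 2: advance +13 → t=25, phase=(9,4,10,6) → FL=W FR=S RL=W RR=S
cmd 3: advance +11 → t=36, phase=(4,15,5,1) → FL=S FR=W RL=S RR=S
cmd 4: advance +13 → t=49, phase=(1,12,2,14) → FL=S FR=W RL=S RR=W
cmd 5: advance +8 → t=57, phase=(9,4,10,6) → FL=W FR=S RL=W RR=S
cmd 6: advance +12 → t=69, phase=(5,0,6,2) → FL=S FR=S RL=S RR=S
cmd 7: advance +9 → t=78, phase=(14,9,15,11) → FL=W FR=W RL=W RR=W


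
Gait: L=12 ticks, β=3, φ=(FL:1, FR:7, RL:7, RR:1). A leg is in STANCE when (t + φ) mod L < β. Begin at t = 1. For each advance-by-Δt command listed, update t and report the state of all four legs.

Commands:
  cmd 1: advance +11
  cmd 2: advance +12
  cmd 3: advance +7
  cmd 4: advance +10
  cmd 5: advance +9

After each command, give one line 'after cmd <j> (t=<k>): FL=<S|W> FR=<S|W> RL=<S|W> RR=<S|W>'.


after cmd 1 (t=12): FL=S FR=W RL=W RR=S
after cmd 2 (t=24): FL=S FR=W RL=W RR=S
after cmd 3 (t=31): FL=W FR=S RL=S RR=W
after cmd 4 (t=41): FL=W FR=S RL=S RR=W
after cmd 5 (t=50): FL=W FR=W RL=W RR=W

start t=1: FL=S FR=W RL=W RR=S
cmd 1: advance +11 → t=12, phase=(1,7,7,1) → FL=S FR=W RL=W RR=S
cmd 2: advance +12 → t=24, phase=(1,7,7,1) → FL=S FR=W RL=W RR=S
cmd 3: advance +7 → t=31, phase=(8,2,2,8) → FL=W FR=S RL=S RR=W
cmd 4: advance +10 → t=41, phase=(6,0,0,6) → FL=W FR=S RL=S RR=W
cmd 5: advance +9 → t=50, phase=(3,9,9,3) → FL=W FR=W RL=W RR=W


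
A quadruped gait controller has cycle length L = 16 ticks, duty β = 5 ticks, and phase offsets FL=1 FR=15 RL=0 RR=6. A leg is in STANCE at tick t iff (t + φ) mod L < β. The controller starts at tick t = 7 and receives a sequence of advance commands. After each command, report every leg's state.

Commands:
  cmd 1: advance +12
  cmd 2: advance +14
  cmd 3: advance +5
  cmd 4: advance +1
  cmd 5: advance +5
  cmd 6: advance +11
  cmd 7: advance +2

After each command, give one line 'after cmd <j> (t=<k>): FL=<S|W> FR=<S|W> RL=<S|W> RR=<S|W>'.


after cmd 1 (t=19): FL=S FR=S RL=S RR=W
after cmd 2 (t=33): FL=S FR=S RL=S RR=W
after cmd 3 (t=38): FL=W FR=W RL=W RR=W
after cmd 4 (t=39): FL=W FR=W RL=W RR=W
after cmd 5 (t=44): FL=W FR=W RL=W RR=S
after cmd 6 (t=55): FL=W FR=W RL=W RR=W
after cmd 7 (t=57): FL=W FR=W RL=W RR=W

start t=7: FL=W FR=W RL=W RR=W
cmd 1: advance +12 → t=19, phase=(4,2,3,9) → FL=S FR=S RL=S RR=W
cmd 2: advance +14 → t=33, phase=(2,0,1,7) → FL=S FR=S RL=S RR=W
cmd 3: advance +5 → t=38, phase=(7,5,6,12) → FL=W FR=W RL=W RR=W
cmd 4: advance +1 → t=39, phase=(8,6,7,13) → FL=W FR=W RL=W RR=W
cmd 5: advance +5 → t=44, phase=(13,11,12,2) → FL=W FR=W RL=W RR=S
cmd 6: advance +11 → t=55, phase=(8,6,7,13) → FL=W FR=W RL=W RR=W
cmd 7: advance +2 → t=57, phase=(10,8,9,15) → FL=W FR=W RL=W RR=W


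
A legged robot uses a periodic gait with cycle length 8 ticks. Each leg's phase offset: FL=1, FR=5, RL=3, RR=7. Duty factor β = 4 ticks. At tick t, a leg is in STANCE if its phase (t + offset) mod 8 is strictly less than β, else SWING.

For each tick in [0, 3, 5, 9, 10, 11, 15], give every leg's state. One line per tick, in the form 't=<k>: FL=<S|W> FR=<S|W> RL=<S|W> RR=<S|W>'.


t=0: phase=(1,5,3,7) vs β=4 → FL=S FR=W RL=S RR=W
t=3: phase=(4,0,6,2) vs β=4 → FL=W FR=S RL=W RR=S
t=5: phase=(6,2,0,4) vs β=4 → FL=W FR=S RL=S RR=W
t=9: phase=(2,6,4,0) vs β=4 → FL=S FR=W RL=W RR=S
t=10: phase=(3,7,5,1) vs β=4 → FL=S FR=W RL=W RR=S
t=11: phase=(4,0,6,2) vs β=4 → FL=W FR=S RL=W RR=S
t=15: phase=(0,4,2,6) vs β=4 → FL=S FR=W RL=S RR=W

t=0: FL=S FR=W RL=S RR=W
t=3: FL=W FR=S RL=W RR=S
t=5: FL=W FR=S RL=S RR=W
t=9: FL=S FR=W RL=W RR=S
t=10: FL=S FR=W RL=W RR=S
t=11: FL=W FR=S RL=W RR=S
t=15: FL=S FR=W RL=S RR=W


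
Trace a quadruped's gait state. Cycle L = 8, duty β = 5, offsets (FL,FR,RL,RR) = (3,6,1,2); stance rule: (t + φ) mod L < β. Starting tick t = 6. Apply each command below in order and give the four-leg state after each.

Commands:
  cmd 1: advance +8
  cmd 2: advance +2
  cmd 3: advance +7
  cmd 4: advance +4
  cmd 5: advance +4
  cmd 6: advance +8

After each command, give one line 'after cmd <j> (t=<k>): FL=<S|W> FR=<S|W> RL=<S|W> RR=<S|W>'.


after cmd 1 (t=14): FL=S FR=S RL=W RR=S
after cmd 2 (t=16): FL=S FR=W RL=S RR=S
after cmd 3 (t=23): FL=S FR=W RL=S RR=S
after cmd 4 (t=27): FL=W FR=S RL=S RR=W
after cmd 5 (t=31): FL=S FR=W RL=S RR=S
after cmd 6 (t=39): FL=S FR=W RL=S RR=S

start t=6: FL=S FR=S RL=W RR=S
cmd 1: advance +8 → t=14, phase=(1,4,7,0) → FL=S FR=S RL=W RR=S
cmd 2: advance +2 → t=16, phase=(3,6,1,2) → FL=S FR=W RL=S RR=S
cmd 3: advance +7 → t=23, phase=(2,5,0,1) → FL=S FR=W RL=S RR=S
cmd 4: advance +4 → t=27, phase=(6,1,4,5) → FL=W FR=S RL=S RR=W
cmd 5: advance +4 → t=31, phase=(2,5,0,1) → FL=S FR=W RL=S RR=S
cmd 6: advance +8 → t=39, phase=(2,5,0,1) → FL=S FR=W RL=S RR=S


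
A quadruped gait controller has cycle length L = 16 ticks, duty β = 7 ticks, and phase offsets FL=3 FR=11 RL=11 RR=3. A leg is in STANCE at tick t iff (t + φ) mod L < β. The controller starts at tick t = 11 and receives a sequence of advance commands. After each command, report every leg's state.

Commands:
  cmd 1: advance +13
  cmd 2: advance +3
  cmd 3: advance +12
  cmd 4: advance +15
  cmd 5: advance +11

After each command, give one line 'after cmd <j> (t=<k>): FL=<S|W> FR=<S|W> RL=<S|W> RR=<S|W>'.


after cmd 1 (t=24): FL=W FR=S RL=S RR=W
after cmd 2 (t=27): FL=W FR=S RL=S RR=W
after cmd 3 (t=39): FL=W FR=S RL=S RR=W
after cmd 4 (t=54): FL=W FR=S RL=S RR=W
after cmd 5 (t=65): FL=S FR=W RL=W RR=S

start t=11: FL=W FR=S RL=S RR=W
cmd 1: advance +13 → t=24, phase=(11,3,3,11) → FL=W FR=S RL=S RR=W
cmd 2: advance +3 → t=27, phase=(14,6,6,14) → FL=W FR=S RL=S RR=W
cmd 3: advance +12 → t=39, phase=(10,2,2,10) → FL=W FR=S RL=S RR=W
cmd 4: advance +15 → t=54, phase=(9,1,1,9) → FL=W FR=S RL=S RR=W
cmd 5: advance +11 → t=65, phase=(4,12,12,4) → FL=S FR=W RL=W RR=S


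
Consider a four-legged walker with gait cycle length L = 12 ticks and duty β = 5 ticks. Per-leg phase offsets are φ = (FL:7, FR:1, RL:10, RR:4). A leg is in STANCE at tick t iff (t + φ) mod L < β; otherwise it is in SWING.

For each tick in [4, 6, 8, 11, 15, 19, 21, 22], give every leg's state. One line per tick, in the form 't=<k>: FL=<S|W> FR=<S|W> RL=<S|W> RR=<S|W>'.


t=4: FL=W FR=W RL=S RR=W
t=6: FL=S FR=W RL=S RR=W
t=8: FL=S FR=W RL=W RR=S
t=11: FL=W FR=S RL=W RR=S
t=15: FL=W FR=S RL=S RR=W
t=19: FL=S FR=W RL=W RR=W
t=21: FL=S FR=W RL=W RR=S
t=22: FL=W FR=W RL=W RR=S

t=4: phase=(11,5,2,8) vs β=5 → FL=W FR=W RL=S RR=W
t=6: phase=(1,7,4,10) vs β=5 → FL=S FR=W RL=S RR=W
t=8: phase=(3,9,6,0) vs β=5 → FL=S FR=W RL=W RR=S
t=11: phase=(6,0,9,3) vs β=5 → FL=W FR=S RL=W RR=S
t=15: phase=(10,4,1,7) vs β=5 → FL=W FR=S RL=S RR=W
t=19: phase=(2,8,5,11) vs β=5 → FL=S FR=W RL=W RR=W
t=21: phase=(4,10,7,1) vs β=5 → FL=S FR=W RL=W RR=S
t=22: phase=(5,11,8,2) vs β=5 → FL=W FR=W RL=W RR=S


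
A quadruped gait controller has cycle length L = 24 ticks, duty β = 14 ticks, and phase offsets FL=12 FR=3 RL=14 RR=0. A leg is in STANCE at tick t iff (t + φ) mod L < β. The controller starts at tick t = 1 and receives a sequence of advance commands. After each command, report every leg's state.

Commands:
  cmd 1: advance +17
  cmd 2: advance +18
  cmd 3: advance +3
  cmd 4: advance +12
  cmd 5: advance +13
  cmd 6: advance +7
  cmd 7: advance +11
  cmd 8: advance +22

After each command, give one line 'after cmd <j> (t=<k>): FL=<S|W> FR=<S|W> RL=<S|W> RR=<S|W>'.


after cmd 1 (t=18): FL=S FR=W RL=S RR=W
after cmd 2 (t=36): FL=S FR=W RL=S RR=S
after cmd 3 (t=39): FL=S FR=W RL=S RR=W
after cmd 4 (t=51): FL=W FR=S RL=W RR=S
after cmd 5 (t=64): FL=S FR=W RL=S RR=W
after cmd 6 (t=71): FL=S FR=S RL=S RR=W
after cmd 7 (t=82): FL=W FR=S RL=S RR=S
after cmd 8 (t=104): FL=W FR=S RL=W RR=S

start t=1: FL=S FR=S RL=W RR=S
cmd 1: advance +17 → t=18, phase=(6,21,8,18) → FL=S FR=W RL=S RR=W
cmd 2: advance +18 → t=36, phase=(0,15,2,12) → FL=S FR=W RL=S RR=S
cmd 3: advance +3 → t=39, phase=(3,18,5,15) → FL=S FR=W RL=S RR=W
cmd 4: advance +12 → t=51, phase=(15,6,17,3) → FL=W FR=S RL=W RR=S
cmd 5: advance +13 → t=64, phase=(4,19,6,16) → FL=S FR=W RL=S RR=W
cmd 6: advance +7 → t=71, phase=(11,2,13,23) → FL=S FR=S RL=S RR=W
cmd 7: advance +11 → t=82, phase=(22,13,0,10) → FL=W FR=S RL=S RR=S
cmd 8: advance +22 → t=104, phase=(20,11,22,8) → FL=W FR=S RL=W RR=S


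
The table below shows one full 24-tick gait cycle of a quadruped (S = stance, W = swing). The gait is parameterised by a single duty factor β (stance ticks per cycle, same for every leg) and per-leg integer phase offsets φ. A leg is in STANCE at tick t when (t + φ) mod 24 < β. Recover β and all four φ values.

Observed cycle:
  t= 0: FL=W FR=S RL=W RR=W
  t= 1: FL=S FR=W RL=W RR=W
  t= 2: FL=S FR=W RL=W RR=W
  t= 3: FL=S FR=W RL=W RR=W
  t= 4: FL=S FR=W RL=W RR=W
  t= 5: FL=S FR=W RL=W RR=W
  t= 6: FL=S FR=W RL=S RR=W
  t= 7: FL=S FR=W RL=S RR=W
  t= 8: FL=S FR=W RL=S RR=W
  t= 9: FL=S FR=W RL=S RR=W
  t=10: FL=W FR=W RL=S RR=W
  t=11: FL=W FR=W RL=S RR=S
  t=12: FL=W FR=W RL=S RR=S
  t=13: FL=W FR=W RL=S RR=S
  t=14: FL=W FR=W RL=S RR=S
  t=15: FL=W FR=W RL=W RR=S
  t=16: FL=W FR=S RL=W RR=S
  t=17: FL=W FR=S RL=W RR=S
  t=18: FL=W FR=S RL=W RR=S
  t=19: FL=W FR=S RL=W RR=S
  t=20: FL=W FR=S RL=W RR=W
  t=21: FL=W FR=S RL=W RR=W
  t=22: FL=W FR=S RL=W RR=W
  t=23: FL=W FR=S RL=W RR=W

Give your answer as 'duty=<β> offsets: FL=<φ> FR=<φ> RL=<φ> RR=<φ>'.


duty=9 offsets: FL=23 FR=8 RL=18 RR=13

duty β = stance ticks per leg = 9
FL: stance ticks = 9; W→S at t=1 → φ=23
FR: stance ticks = 9; W→S at t=16 → φ=8
RL: stance ticks = 9; W→S at t=6 → φ=18
RR: stance ticks = 9; W→S at t=11 → φ=13


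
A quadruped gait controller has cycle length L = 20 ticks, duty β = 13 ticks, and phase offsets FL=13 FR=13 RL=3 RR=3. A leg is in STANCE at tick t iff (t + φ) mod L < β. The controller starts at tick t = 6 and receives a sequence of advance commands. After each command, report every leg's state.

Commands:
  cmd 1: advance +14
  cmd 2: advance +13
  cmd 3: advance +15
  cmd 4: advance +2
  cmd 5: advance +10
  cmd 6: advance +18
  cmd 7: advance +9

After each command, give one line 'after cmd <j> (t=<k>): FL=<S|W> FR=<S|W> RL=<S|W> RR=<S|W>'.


after cmd 1 (t=20): FL=W FR=W RL=S RR=S
after cmd 2 (t=33): FL=S FR=S RL=W RR=W
after cmd 3 (t=48): FL=S FR=S RL=S RR=S
after cmd 4 (t=50): FL=S FR=S RL=W RR=W
after cmd 5 (t=60): FL=W FR=W RL=S RR=S
after cmd 6 (t=78): FL=S FR=S RL=S RR=S
after cmd 7 (t=87): FL=S FR=S RL=S RR=S

start t=6: FL=W FR=W RL=S RR=S
cmd 1: advance +14 → t=20, phase=(13,13,3,3) → FL=W FR=W RL=S RR=S
cmd 2: advance +13 → t=33, phase=(6,6,16,16) → FL=S FR=S RL=W RR=W
cmd 3: advance +15 → t=48, phase=(1,1,11,11) → FL=S FR=S RL=S RR=S
cmd 4: advance +2 → t=50, phase=(3,3,13,13) → FL=S FR=S RL=W RR=W
cmd 5: advance +10 → t=60, phase=(13,13,3,3) → FL=W FR=W RL=S RR=S
cmd 6: advance +18 → t=78, phase=(11,11,1,1) → FL=S FR=S RL=S RR=S
cmd 7: advance +9 → t=87, phase=(0,0,10,10) → FL=S FR=S RL=S RR=S


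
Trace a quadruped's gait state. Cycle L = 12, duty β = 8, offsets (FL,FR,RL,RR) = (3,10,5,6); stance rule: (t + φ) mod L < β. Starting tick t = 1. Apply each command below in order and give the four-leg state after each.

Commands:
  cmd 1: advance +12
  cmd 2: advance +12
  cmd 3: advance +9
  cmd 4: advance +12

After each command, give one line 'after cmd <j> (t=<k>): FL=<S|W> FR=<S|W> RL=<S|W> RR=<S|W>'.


start t=1: FL=S FR=W RL=S RR=S
cmd 1: advance +12 → t=13, phase=(4,11,6,7) → FL=S FR=W RL=S RR=S
cmd 2: advance +12 → t=25, phase=(4,11,6,7) → FL=S FR=W RL=S RR=S
cmd 3: advance +9 → t=34, phase=(1,8,3,4) → FL=S FR=W RL=S RR=S
cmd 4: advance +12 → t=46, phase=(1,8,3,4) → FL=S FR=W RL=S RR=S

after cmd 1 (t=13): FL=S FR=W RL=S RR=S
after cmd 2 (t=25): FL=S FR=W RL=S RR=S
after cmd 3 (t=34): FL=S FR=W RL=S RR=S
after cmd 4 (t=46): FL=S FR=W RL=S RR=S


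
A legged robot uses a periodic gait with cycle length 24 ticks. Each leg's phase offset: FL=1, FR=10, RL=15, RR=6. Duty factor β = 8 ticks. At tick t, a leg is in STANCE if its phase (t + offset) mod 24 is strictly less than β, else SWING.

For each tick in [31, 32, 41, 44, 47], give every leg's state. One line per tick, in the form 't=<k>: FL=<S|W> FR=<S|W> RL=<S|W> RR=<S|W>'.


t=31: FL=W FR=W RL=W RR=W
t=32: FL=W FR=W RL=W RR=W
t=41: FL=W FR=S RL=W RR=W
t=44: FL=W FR=S RL=W RR=S
t=47: FL=S FR=W RL=W RR=S

t=31: phase=(8,17,22,13) vs β=8 → FL=W FR=W RL=W RR=W
t=32: phase=(9,18,23,14) vs β=8 → FL=W FR=W RL=W RR=W
t=41: phase=(18,3,8,23) vs β=8 → FL=W FR=S RL=W RR=W
t=44: phase=(21,6,11,2) vs β=8 → FL=W FR=S RL=W RR=S
t=47: phase=(0,9,14,5) vs β=8 → FL=S FR=W RL=W RR=S


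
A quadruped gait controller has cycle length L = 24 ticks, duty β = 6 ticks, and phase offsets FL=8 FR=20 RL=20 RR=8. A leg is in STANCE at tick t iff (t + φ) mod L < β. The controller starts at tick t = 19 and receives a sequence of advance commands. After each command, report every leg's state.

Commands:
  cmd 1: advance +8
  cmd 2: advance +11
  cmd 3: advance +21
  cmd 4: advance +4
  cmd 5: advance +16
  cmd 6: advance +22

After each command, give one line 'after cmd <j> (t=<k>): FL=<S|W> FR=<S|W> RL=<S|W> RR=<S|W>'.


after cmd 1 (t=27): FL=W FR=W RL=W RR=W
after cmd 2 (t=38): FL=W FR=W RL=W RR=W
after cmd 3 (t=59): FL=W FR=W RL=W RR=W
after cmd 4 (t=63): FL=W FR=W RL=W RR=W
after cmd 5 (t=79): FL=W FR=S RL=S RR=W
after cmd 6 (t=101): FL=W FR=S RL=S RR=W

start t=19: FL=S FR=W RL=W RR=S
cmd 1: advance +8 → t=27, phase=(11,23,23,11) → FL=W FR=W RL=W RR=W
cmd 2: advance +11 → t=38, phase=(22,10,10,22) → FL=W FR=W RL=W RR=W
cmd 3: advance +21 → t=59, phase=(19,7,7,19) → FL=W FR=W RL=W RR=W
cmd 4: advance +4 → t=63, phase=(23,11,11,23) → FL=W FR=W RL=W RR=W
cmd 5: advance +16 → t=79, phase=(15,3,3,15) → FL=W FR=S RL=S RR=W
cmd 6: advance +22 → t=101, phase=(13,1,1,13) → FL=W FR=S RL=S RR=W


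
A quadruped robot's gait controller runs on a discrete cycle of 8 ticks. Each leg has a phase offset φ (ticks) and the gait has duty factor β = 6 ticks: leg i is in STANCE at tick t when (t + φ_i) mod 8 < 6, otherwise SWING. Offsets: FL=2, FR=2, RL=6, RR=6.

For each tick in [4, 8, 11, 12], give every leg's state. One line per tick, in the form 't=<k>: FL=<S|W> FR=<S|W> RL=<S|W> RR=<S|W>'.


t=4: phase=(6,6,2,2) vs β=6 → FL=W FR=W RL=S RR=S
t=8: phase=(2,2,6,6) vs β=6 → FL=S FR=S RL=W RR=W
t=11: phase=(5,5,1,1) vs β=6 → FL=S FR=S RL=S RR=S
t=12: phase=(6,6,2,2) vs β=6 → FL=W FR=W RL=S RR=S

t=4: FL=W FR=W RL=S RR=S
t=8: FL=S FR=S RL=W RR=W
t=11: FL=S FR=S RL=S RR=S
t=12: FL=W FR=W RL=S RR=S


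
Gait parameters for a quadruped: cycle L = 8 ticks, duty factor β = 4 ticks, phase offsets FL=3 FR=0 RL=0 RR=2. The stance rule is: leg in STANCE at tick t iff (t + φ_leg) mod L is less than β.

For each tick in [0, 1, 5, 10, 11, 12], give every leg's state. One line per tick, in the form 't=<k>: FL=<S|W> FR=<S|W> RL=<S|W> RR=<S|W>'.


t=0: phase=(3,0,0,2) vs β=4 → FL=S FR=S RL=S RR=S
t=1: phase=(4,1,1,3) vs β=4 → FL=W FR=S RL=S RR=S
t=5: phase=(0,5,5,7) vs β=4 → FL=S FR=W RL=W RR=W
t=10: phase=(5,2,2,4) vs β=4 → FL=W FR=S RL=S RR=W
t=11: phase=(6,3,3,5) vs β=4 → FL=W FR=S RL=S RR=W
t=12: phase=(7,4,4,6) vs β=4 → FL=W FR=W RL=W RR=W

t=0: FL=S FR=S RL=S RR=S
t=1: FL=W FR=S RL=S RR=S
t=5: FL=S FR=W RL=W RR=W
t=10: FL=W FR=S RL=S RR=W
t=11: FL=W FR=S RL=S RR=W
t=12: FL=W FR=W RL=W RR=W


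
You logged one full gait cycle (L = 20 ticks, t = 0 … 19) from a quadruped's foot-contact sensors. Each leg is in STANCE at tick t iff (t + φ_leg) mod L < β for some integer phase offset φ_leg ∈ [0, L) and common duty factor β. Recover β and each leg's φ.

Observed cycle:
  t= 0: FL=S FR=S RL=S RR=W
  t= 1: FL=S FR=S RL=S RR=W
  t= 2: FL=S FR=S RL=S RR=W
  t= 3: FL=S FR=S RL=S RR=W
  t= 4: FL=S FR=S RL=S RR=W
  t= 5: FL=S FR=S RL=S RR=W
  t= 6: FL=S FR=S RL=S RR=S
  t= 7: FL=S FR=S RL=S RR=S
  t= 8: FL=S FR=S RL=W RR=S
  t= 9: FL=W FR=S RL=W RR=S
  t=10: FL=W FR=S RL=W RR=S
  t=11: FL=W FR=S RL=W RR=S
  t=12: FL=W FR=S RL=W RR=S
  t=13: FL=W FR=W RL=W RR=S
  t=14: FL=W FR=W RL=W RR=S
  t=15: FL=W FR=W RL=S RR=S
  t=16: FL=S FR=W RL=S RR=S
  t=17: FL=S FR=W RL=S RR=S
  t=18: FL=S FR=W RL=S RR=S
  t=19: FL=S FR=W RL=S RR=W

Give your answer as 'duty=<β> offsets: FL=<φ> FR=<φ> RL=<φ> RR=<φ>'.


duty=13 offsets: FL=4 FR=0 RL=5 RR=14

duty β = stance ticks per leg = 13
FL: stance ticks = 13; W→S at t=16 → φ=4
FR: stance ticks = 13; W→S at t=0 → φ=0
RL: stance ticks = 13; W→S at t=15 → φ=5
RR: stance ticks = 13; W→S at t=6 → φ=14


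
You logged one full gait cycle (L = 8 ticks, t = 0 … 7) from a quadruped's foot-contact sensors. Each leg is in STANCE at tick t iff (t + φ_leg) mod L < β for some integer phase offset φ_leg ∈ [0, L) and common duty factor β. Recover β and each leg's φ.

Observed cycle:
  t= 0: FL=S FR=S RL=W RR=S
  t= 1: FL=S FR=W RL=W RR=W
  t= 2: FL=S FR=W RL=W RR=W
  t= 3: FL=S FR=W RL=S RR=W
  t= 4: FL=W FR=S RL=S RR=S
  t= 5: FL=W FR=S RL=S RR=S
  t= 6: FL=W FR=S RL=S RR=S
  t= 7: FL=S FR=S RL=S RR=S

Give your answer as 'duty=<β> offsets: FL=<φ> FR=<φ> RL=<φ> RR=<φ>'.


duty β = stance ticks per leg = 5
FL: stance ticks = 5; W→S at t=7 → φ=1
FR: stance ticks = 5; W→S at t=4 → φ=4
RL: stance ticks = 5; W→S at t=3 → φ=5
RR: stance ticks = 5; W→S at t=4 → φ=4

duty=5 offsets: FL=1 FR=4 RL=5 RR=4


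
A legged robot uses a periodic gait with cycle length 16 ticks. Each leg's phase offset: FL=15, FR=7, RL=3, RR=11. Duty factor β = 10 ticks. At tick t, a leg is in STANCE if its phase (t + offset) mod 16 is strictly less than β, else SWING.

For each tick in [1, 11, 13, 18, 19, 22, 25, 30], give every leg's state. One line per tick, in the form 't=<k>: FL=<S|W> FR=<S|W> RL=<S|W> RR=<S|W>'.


t=1: phase=(0,8,4,12) vs β=10 → FL=S FR=S RL=S RR=W
t=11: phase=(10,2,14,6) vs β=10 → FL=W FR=S RL=W RR=S
t=13: phase=(12,4,0,8) vs β=10 → FL=W FR=S RL=S RR=S
t=18: phase=(1,9,5,13) vs β=10 → FL=S FR=S RL=S RR=W
t=19: phase=(2,10,6,14) vs β=10 → FL=S FR=W RL=S RR=W
t=22: phase=(5,13,9,1) vs β=10 → FL=S FR=W RL=S RR=S
t=25: phase=(8,0,12,4) vs β=10 → FL=S FR=S RL=W RR=S
t=30: phase=(13,5,1,9) vs β=10 → FL=W FR=S RL=S RR=S

t=1: FL=S FR=S RL=S RR=W
t=11: FL=W FR=S RL=W RR=S
t=13: FL=W FR=S RL=S RR=S
t=18: FL=S FR=S RL=S RR=W
t=19: FL=S FR=W RL=S RR=W
t=22: FL=S FR=W RL=S RR=S
t=25: FL=S FR=S RL=W RR=S
t=30: FL=W FR=S RL=S RR=S


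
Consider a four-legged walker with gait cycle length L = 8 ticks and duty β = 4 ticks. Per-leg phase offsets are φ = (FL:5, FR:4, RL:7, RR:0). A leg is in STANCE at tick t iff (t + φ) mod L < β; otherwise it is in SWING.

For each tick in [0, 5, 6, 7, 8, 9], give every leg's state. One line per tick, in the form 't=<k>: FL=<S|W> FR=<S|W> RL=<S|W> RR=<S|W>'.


t=0: FL=W FR=W RL=W RR=S
t=5: FL=S FR=S RL=W RR=W
t=6: FL=S FR=S RL=W RR=W
t=7: FL=W FR=S RL=W RR=W
t=8: FL=W FR=W RL=W RR=S
t=9: FL=W FR=W RL=S RR=S

t=0: phase=(5,4,7,0) vs β=4 → FL=W FR=W RL=W RR=S
t=5: phase=(2,1,4,5) vs β=4 → FL=S FR=S RL=W RR=W
t=6: phase=(3,2,5,6) vs β=4 → FL=S FR=S RL=W RR=W
t=7: phase=(4,3,6,7) vs β=4 → FL=W FR=S RL=W RR=W
t=8: phase=(5,4,7,0) vs β=4 → FL=W FR=W RL=W RR=S
t=9: phase=(6,5,0,1) vs β=4 → FL=W FR=W RL=S RR=S


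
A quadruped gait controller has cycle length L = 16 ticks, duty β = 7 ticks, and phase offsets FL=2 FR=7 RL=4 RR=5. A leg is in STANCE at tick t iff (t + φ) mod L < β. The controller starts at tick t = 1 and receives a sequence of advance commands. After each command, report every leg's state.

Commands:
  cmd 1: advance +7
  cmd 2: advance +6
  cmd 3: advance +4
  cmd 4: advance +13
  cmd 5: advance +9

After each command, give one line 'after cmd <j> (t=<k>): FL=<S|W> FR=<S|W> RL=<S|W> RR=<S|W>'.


start t=1: FL=S FR=W RL=S RR=S
cmd 1: advance +7 → t=8, phase=(10,15,12,13) → FL=W FR=W RL=W RR=W
cmd 2: advance +6 → t=14, phase=(0,5,2,3) → FL=S FR=S RL=S RR=S
cmd 3: advance +4 → t=18, phase=(4,9,6,7) → FL=S FR=W RL=S RR=W
cmd 4: advance +13 → t=31, phase=(1,6,3,4) → FL=S FR=S RL=S RR=S
cmd 5: advance +9 → t=40, phase=(10,15,12,13) → FL=W FR=W RL=W RR=W

after cmd 1 (t=8): FL=W FR=W RL=W RR=W
after cmd 2 (t=14): FL=S FR=S RL=S RR=S
after cmd 3 (t=18): FL=S FR=W RL=S RR=W
after cmd 4 (t=31): FL=S FR=S RL=S RR=S
after cmd 5 (t=40): FL=W FR=W RL=W RR=W


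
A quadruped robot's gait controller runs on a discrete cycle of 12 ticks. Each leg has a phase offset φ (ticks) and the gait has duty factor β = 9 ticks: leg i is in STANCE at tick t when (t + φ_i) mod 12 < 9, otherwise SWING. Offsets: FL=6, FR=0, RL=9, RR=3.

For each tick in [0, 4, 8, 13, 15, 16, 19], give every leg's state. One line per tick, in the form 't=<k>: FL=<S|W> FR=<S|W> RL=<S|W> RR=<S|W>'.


t=0: phase=(6,0,9,3) vs β=9 → FL=S FR=S RL=W RR=S
t=4: phase=(10,4,1,7) vs β=9 → FL=W FR=S RL=S RR=S
t=8: phase=(2,8,5,11) vs β=9 → FL=S FR=S RL=S RR=W
t=13: phase=(7,1,10,4) vs β=9 → FL=S FR=S RL=W RR=S
t=15: phase=(9,3,0,6) vs β=9 → FL=W FR=S RL=S RR=S
t=16: phase=(10,4,1,7) vs β=9 → FL=W FR=S RL=S RR=S
t=19: phase=(1,7,4,10) vs β=9 → FL=S FR=S RL=S RR=W

t=0: FL=S FR=S RL=W RR=S
t=4: FL=W FR=S RL=S RR=S
t=8: FL=S FR=S RL=S RR=W
t=13: FL=S FR=S RL=W RR=S
t=15: FL=W FR=S RL=S RR=S
t=16: FL=W FR=S RL=S RR=S
t=19: FL=S FR=S RL=S RR=W
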